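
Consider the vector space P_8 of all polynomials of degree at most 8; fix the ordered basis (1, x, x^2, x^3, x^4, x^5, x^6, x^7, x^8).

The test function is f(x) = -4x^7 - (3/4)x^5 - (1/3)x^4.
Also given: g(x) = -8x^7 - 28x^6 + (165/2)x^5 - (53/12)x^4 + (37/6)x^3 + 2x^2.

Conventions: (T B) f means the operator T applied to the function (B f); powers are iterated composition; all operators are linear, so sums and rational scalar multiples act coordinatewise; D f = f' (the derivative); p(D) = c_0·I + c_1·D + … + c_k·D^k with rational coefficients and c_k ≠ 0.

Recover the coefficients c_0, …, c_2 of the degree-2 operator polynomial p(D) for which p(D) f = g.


c_0 = 2, c_1 = 1, c_2 = -1/2

D^0 f = -4x^7 - (3/4)x^5 - (1/3)x^4
D^1 f = -28x^6 - (15/4)x^4 - (4/3)x^3
D^2 f = -168x^5 - 15x^3 - 4x^2
matching coefficients of g against c_0 f + c_1 Df + … from the top degree down determines the c_i
solution: c_0 = 2, c_1 = 1, c_2 = -1/2


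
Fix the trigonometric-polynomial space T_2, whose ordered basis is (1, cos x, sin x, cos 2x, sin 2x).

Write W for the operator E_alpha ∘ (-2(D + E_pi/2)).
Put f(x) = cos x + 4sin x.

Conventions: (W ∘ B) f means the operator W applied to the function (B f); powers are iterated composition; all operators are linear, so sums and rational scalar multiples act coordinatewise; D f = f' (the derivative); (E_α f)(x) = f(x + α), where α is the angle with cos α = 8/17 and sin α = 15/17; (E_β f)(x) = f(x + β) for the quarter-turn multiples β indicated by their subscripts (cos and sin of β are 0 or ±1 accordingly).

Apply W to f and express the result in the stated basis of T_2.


the result is g(x) = -4cos x + 16sin x

D f = 4cos x - sin x
E_pi/2 f = 4cos x - sin x
(D + E_pi/2) f = 8cos x - 2sin x
(-2(D + E_pi/2)) f = -16cos x + 4sin x
E_alpha (-2(D + E_pi/2)) f = -4cos x + 16sin x


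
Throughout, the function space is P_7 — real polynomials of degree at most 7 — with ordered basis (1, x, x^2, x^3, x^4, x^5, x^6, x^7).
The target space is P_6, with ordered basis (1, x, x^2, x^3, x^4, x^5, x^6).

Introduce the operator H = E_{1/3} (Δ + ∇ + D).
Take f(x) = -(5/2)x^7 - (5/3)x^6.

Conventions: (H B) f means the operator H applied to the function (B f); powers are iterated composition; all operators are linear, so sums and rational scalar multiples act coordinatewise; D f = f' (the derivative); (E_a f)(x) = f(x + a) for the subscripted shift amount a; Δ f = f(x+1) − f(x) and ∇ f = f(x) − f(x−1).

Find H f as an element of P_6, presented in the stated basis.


the result is g(x) = -(105/2)x^6 - 135x^5 - (625/2)x^4 - (3350/9)x^3 - (1855/6)x^2 - (3815/27)x - 13685/486

Δ f = -(35/2)x^6 - (125/2)x^5 - (225/2)x^4 - (725/6)x^3 - (155/2)x^2 - (55/2)x - 25/6
∇ f = -(35/2)x^6 + (85/2)x^5 - (125/2)x^4 + (325/6)x^3 - (55/2)x^2 + (15/2)x - 5/6
D f = -(35/2)x^6 - 10x^5
(Δ + ∇ + D) f = -(105/2)x^6 - 30x^5 - 175x^4 - (200/3)x^3 - 105x^2 - 20x - 5
E_{1/3} (Δ + ∇ + D) f = -(105/2)x^6 - 135x^5 - (625/2)x^4 - (3350/9)x^3 - (1855/6)x^2 - (3815/27)x - 13685/486


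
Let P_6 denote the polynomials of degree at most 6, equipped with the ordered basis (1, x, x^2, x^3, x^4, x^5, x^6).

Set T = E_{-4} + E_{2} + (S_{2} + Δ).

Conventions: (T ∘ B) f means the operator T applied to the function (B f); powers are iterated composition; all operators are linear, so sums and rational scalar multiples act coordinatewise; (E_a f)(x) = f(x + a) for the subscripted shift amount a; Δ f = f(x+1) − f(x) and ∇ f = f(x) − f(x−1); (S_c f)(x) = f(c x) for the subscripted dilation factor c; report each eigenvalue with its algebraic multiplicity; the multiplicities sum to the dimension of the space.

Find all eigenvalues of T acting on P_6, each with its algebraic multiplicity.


image of 1: 3
image of x: 4x - 1
image of x^2: 6x^2 - 2x + 21
image of x^3: 10x^3 - 3x^2 + 63x - 55
image of x^4: 18x^4 - 4x^3 + 126x^2 - 220x + 273
image of x^5: 34x^5 - 5x^4 + 210x^3 - 550x^2 + 1365x - 991
image of x^6: 66x^6 - 6x^5 + 315x^4 - 1100x^3 + 4095x^2 - 5946x + 4161
the matrix is upper triangular; its diagonal is (3, 4, 6, 10, 18, 34, 66)
for a triangular matrix the eigenvalues are the diagonal entries, with algebraic multiplicity their repetition count

λ = 3 (multiplicity 1), λ = 4 (multiplicity 1), λ = 6 (multiplicity 1), λ = 10 (multiplicity 1), λ = 18 (multiplicity 1), λ = 34 (multiplicity 1), λ = 66 (multiplicity 1)


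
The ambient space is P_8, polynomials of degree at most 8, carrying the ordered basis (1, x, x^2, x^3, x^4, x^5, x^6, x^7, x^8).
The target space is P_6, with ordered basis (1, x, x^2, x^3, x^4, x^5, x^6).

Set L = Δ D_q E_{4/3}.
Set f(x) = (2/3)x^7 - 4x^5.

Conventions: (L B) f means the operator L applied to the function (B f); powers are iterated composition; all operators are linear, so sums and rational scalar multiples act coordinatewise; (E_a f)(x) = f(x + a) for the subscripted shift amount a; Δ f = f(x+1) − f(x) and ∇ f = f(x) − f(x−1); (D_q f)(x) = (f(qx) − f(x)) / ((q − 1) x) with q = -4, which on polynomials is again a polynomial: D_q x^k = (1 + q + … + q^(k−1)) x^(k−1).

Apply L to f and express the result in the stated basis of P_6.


g(x) = 13108x^5 + 7290x^4 + (88760/9)x^3 + (28090/9)x^2 + (107684/243)x + 12598/243

E_{4/3} f = (2/3)x^7 + (56/9)x^6 + (188/9)x^5 + (2320/81)x^4 + (640/243)x^3 - (8704/243)x^2 - (80896/2187)x - 77824/6561
D_q E_{4/3} f = (6554/3)x^6 - 5096x^5 + (38540/9)x^4 - (39440/27)x^3 + (8320/243)x^2 + (8704/81)x - 80896/2187
Δ D_q E_{4/3} f = 13108x^5 + 7290x^4 + (88760/9)x^3 + (28090/9)x^2 + (107684/243)x + 12598/243


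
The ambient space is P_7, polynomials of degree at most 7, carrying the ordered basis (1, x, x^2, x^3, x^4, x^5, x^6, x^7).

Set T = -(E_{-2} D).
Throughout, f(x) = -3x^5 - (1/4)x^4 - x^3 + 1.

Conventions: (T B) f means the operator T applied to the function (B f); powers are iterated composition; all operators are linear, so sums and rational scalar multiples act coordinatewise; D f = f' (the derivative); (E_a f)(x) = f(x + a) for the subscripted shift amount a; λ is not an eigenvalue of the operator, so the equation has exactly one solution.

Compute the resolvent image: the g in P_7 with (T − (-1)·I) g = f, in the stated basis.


write g with unknown coordinates in the stated basis and equate coefficients in (T − (-1)·I) g = f
solving from the highest basis element down gives g = -3x^5 - (61/4)x^4 + 58x^3 + 180x^2 - 588x - 363
check: T g = 15x^4 - 59x^3 - 180x^2 + 588x + 364
so T g − (-1)·g = -3x^5 - (1/4)x^4 - x^3 + 1 = f ✓

the image equals g(x) = -3x^5 - (61/4)x^4 + 58x^3 + 180x^2 - 588x - 363


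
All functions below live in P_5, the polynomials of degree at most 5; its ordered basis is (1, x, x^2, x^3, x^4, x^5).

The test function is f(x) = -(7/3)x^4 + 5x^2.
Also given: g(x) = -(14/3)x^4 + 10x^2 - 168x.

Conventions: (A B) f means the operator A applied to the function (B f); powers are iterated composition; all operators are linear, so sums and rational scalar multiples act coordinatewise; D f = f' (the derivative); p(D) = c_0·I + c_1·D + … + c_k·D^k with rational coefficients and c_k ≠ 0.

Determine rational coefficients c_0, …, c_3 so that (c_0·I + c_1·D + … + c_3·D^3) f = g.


c_0 = 2, c_1 = 0, c_2 = 0, c_3 = 3

D^0 f = -(7/3)x^4 + 5x^2
D^1 f = -(28/3)x^3 + 10x
D^2 f = -28x^2 + 10
D^3 f = -56x
matching coefficients of g against c_0 f + c_1 Df + … from the top degree down determines the c_i
solution: c_0 = 2, c_1 = 0, c_2 = 0, c_3 = 3


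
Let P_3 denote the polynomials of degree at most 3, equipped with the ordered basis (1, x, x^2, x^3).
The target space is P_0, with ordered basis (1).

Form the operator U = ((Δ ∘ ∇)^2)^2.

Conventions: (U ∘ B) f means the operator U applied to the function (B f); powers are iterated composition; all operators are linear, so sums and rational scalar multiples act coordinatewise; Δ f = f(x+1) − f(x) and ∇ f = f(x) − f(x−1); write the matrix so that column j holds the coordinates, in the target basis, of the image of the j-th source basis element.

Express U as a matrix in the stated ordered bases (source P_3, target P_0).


image of 1: 0
image of x: 0
image of x^2: 0
image of x^3: 0
each image's coordinates form column j of the matrix

the matrix is [[0, 0, 0, 0]] (rows listed top to bottom)


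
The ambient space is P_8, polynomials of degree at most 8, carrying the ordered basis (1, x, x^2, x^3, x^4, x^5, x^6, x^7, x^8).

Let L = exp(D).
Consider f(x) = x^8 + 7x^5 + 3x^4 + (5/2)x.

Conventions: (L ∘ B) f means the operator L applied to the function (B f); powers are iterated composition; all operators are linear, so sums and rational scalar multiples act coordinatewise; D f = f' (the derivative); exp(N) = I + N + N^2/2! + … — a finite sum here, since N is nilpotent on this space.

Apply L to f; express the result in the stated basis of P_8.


order-1 term: 8x^7 + 35x^4 + 12x^3 + 5/2
order-2 term: 28x^6 + 70x^3 + 18x^2
order-3 term: 56x^5 + 70x^2 + 12x
order-4 term: 70x^4 + 35x + 3
order-5 term: 56x^3 + 7
order-6 term: 28x^2
order-7 term: 8x
order-8 term: 1
the series for exp(D) f terminates at order 8
exp(D) f = x^8 + 8x^7 + 28x^6 + 63x^5 + 108x^4 + 138x^3 + 116x^2 + (115/2)x + 27/2

the image equals g(x) = x^8 + 8x^7 + 28x^6 + 63x^5 + 108x^4 + 138x^3 + 116x^2 + (115/2)x + 27/2


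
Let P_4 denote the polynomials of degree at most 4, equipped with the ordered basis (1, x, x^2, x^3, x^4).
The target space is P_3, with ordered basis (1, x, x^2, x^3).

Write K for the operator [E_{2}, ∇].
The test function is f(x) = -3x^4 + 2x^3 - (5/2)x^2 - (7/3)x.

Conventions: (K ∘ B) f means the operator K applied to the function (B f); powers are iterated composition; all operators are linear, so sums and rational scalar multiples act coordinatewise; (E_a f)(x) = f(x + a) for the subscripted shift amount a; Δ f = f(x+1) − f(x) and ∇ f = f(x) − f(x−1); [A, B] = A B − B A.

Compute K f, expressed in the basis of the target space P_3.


the result is g(x) = 0

∇ f = -12x^3 + 24x^2 - 23x + 31/6
E_{2} ∇ f = -12x^3 - 48x^2 - 71x - 245/6
E_{2} f = -3x^4 - 22x^3 - (125/2)x^2 - (253/3)x - 140/3
∇ E_{2} f = -12x^3 - 48x^2 - 71x - 245/6
[E_{2}, ∇] f = 0


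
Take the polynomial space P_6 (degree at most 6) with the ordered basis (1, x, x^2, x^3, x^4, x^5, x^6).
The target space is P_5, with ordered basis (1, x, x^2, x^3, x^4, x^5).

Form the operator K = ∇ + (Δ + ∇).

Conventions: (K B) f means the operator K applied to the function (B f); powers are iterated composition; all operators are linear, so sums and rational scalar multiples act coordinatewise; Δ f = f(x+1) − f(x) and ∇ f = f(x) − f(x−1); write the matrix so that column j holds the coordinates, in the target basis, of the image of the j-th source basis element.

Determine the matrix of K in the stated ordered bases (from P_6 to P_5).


image of 1: 0
image of x: 3
image of x^2: 6x - 1
image of x^3: 9x^2 - 3x + 3
image of x^4: 12x^3 - 6x^2 + 12x - 1
image of x^5: 15x^4 - 10x^3 + 30x^2 - 5x + 3
image of x^6: 18x^5 - 15x^4 + 60x^3 - 15x^2 + 18x - 1
each image's coordinates form column j of the matrix

the matrix is [[0, 3, -1, 3, -1, 3, -1]; [0, 0, 6, -3, 12, -5, 18]; [0, 0, 0, 9, -6, 30, -15]; [0, 0, 0, 0, 12, -10, 60]; [0, 0, 0, 0, 0, 15, -15]; [0, 0, 0, 0, 0, 0, 18]] (rows listed top to bottom)


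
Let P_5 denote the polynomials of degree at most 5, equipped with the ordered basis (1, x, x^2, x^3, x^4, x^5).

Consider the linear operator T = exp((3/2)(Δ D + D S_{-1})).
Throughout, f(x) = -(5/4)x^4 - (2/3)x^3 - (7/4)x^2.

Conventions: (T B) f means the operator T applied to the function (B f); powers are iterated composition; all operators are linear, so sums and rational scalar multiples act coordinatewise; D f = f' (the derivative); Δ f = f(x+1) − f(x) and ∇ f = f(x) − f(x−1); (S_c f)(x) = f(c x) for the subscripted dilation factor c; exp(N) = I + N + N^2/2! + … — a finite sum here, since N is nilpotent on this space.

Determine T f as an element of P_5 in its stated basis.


order-1 term: -(15/2)x^3 - (39/2)x^2 - (135/4)x - 63/4
order-2 term: (135/8)x^2 - 63x - 333/16
order-3 term: (135/8)x + 387/8
order-4 term: -405/64
the series for exp((3/2)(Δ D + D S_{-1})) f terminates at order 4
exp((3/2)(Δ D + D S_{-1})) f = -(5/4)x^4 - (49/6)x^3 - (35/8)x^2 - (639/8)x + 351/64

the result is g(x) = -(5/4)x^4 - (49/6)x^3 - (35/8)x^2 - (639/8)x + 351/64


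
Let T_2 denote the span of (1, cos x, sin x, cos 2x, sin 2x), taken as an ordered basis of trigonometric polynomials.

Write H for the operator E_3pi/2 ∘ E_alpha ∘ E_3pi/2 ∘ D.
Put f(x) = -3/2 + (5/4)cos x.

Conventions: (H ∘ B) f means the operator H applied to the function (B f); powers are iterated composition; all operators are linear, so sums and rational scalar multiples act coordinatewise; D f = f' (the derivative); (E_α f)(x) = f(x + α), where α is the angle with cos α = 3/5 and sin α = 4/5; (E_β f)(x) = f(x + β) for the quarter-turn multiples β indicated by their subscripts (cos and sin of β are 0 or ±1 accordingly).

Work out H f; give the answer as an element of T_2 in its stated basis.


the image equals g(x) = cos x + (3/4)sin x

D f = -(5/4)sin x
E_3pi/2 D f = (5/4)cos x
E_alpha (E_3pi/2 ∘ D) f = (3/4)cos x - sin x
E_3pi/2 E_alpha (E_3pi/2 ∘ D) f = cos x + (3/4)sin x


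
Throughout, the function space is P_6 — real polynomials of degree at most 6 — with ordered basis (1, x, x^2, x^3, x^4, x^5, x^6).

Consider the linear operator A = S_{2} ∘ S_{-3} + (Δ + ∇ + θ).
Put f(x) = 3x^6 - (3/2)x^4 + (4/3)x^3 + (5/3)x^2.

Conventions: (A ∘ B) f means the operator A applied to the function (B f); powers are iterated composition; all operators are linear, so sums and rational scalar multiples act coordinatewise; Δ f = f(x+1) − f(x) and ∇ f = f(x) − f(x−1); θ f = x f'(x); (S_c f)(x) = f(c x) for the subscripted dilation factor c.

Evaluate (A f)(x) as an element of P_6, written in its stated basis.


the result is g(x) = 139986x^6 + 36x^5 - 1950x^4 - 176x^3 + (214/3)x^2 + (92/3)x + 8/3

S_{-3} f = 2187x^6 - (243/2)x^4 - 36x^3 + 15x^2
S_{2} S_{-3} f = 139968x^6 - 1944x^4 - 288x^3 + 60x^2
Δ f = 18x^5 + 45x^4 + 54x^3 + 40x^2 + (58/3)x + 9/2
∇ f = 18x^5 - 45x^4 + 54x^3 - 32x^2 + (34/3)x - 11/6
θ f = 18x^6 - 6x^4 + 4x^3 + (10/3)x^2
(Δ + ∇ + θ) f = 18x^6 + 36x^5 - 6x^4 + 112x^3 + (34/3)x^2 + (92/3)x + 8/3
(S_{2} ∘ S_{-3} + (Δ + ∇ + θ)) f = 139986x^6 + 36x^5 - 1950x^4 - 176x^3 + (214/3)x^2 + (92/3)x + 8/3


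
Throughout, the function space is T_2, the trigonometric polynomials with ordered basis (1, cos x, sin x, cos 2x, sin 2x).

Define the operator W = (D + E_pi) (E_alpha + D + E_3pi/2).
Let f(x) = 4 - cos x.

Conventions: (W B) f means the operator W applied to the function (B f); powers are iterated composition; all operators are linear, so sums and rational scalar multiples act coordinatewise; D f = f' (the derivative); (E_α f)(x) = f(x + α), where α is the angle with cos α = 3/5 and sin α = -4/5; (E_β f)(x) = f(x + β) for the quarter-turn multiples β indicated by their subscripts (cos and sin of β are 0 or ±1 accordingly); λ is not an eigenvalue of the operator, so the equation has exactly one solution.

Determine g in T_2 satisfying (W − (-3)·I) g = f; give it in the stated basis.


the result is g(x) = 4/5 - (16/61)cos x - (7/61)sin x

write g with unknown coordinates in the stated basis and equate coefficients in (W − (-3)·I) g = f
solving from the highest basis element down gives g = 4/5 - (16/61)cos x - (7/61)sin x
check: W g = 8/5 - (13/61)cos x + (21/61)sin x
so W g − (-3)·g = 4 - cos x = f ✓


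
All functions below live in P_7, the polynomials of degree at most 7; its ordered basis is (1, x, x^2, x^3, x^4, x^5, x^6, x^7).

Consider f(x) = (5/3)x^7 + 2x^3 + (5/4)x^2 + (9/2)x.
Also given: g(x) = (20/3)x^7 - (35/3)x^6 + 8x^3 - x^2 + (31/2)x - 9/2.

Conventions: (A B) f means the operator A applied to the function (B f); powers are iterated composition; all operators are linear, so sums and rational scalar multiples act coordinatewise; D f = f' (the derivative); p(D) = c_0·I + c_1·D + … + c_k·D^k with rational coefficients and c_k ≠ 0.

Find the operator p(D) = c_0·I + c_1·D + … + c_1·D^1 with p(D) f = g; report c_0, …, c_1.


D^0 f = (5/3)x^7 + 2x^3 + (5/4)x^2 + (9/2)x
D^1 f = (35/3)x^6 + 6x^2 + (5/2)x + 9/2
matching coefficients of g against c_0 f + c_1 Df + … from the top degree down determines the c_i
solution: c_0 = 4, c_1 = -1

p(D) = 4·I − D, i.e. c_0 = 4, c_1 = -1


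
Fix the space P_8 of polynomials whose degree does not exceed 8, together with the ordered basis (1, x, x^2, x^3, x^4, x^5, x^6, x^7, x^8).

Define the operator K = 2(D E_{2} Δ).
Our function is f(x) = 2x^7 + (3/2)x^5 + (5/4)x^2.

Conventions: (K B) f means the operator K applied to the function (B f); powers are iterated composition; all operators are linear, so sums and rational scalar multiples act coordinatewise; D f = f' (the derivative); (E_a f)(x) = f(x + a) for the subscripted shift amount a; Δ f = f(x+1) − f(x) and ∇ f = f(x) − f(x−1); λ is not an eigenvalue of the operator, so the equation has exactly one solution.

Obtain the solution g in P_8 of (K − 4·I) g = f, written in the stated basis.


the result is g(x) = -(1/2)x^7 - (87/8)x^5 - (525/4)x^4 - (3095/4)x^3 - (52955/16)x^2 - (21081/2)x - 68125/4

write g with unknown coordinates in the stated basis and equate coefficients in (K − 4·I) g = f
solving from the highest basis element down gives g = -(1/2)x^7 - (87/8)x^5 - (525/4)x^4 - (3095/4)x^3 - (52955/16)x^2 - (21081/2)x - 68125/4
check: K g = -42x^5 - 525x^4 - 3095x^3 - (26475/2)x^2 - 42162x - 68125
so K g − 4·g = 2x^7 + (3/2)x^5 + (5/4)x^2 = f ✓


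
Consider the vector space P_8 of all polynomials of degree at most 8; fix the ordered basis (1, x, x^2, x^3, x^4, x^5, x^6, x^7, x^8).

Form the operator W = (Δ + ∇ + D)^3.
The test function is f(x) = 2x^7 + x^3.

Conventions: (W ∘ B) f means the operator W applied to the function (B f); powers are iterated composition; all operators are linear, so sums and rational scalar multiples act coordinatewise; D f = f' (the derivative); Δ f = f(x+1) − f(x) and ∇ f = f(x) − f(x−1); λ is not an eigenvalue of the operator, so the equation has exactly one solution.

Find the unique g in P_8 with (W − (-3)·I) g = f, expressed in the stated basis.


write g with unknown coordinates in the stated basis and equate coefficients in (W − (-3)·I) g = f
solving from the highest basis element down gives g = (2/3)x^7 - 1260x^4 + (1/3)x^3 - 5040x^2 + 272160x - 1642
check: W g = 3780x^4 + 15120x^2 - 816480x + 4926
so W g − (-3)·g = 2x^7 + x^3 = f ✓

the image equals g(x) = (2/3)x^7 - 1260x^4 + (1/3)x^3 - 5040x^2 + 272160x - 1642


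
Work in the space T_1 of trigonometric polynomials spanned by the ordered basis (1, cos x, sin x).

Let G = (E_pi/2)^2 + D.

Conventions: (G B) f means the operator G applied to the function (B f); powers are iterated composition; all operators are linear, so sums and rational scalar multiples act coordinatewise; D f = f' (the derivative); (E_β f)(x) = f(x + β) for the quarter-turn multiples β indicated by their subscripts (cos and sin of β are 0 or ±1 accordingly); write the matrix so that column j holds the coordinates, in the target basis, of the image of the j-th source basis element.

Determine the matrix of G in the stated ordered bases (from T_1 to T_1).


image of 1: 1
image of cos x: -cos x - sin x
image of sin x: cos x - sin x
each image's coordinates form column j of the matrix

the matrix is [[1, 0, 0]; [0, -1, 1]; [0, -1, -1]] (rows listed top to bottom)


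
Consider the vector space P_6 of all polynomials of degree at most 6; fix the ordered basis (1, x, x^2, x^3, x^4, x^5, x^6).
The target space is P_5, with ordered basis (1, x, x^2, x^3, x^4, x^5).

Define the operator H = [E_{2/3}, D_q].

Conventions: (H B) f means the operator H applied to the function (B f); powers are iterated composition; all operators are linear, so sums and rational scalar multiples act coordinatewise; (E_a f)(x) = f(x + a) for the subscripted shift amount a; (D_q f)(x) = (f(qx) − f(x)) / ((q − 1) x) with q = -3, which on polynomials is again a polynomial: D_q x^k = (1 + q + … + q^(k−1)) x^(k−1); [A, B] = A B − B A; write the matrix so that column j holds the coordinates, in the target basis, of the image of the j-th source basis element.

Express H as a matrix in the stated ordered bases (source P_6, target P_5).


the matrix is [[0, 0, -8/3, 16/9, -64/9, 896/81, -6016/243]; [0, 0, 0, 40/3, -64/3, 704/9, -14080/81]; [0, 0, 0, 0, -176/3, 1184/9, -15680/27]; [0, 0, 0, 0, 0, 688/3, -6080/9]; [0, 0, 0, 0, 0, 0, -2552/3]; [0, 0, 0, 0, 0, 0, 0]] (rows listed top to bottom)

image of 1: 0
image of x: 0
image of x^2: -8/3
image of x^3: (40/3)x + 16/9
image of x^4: -(176/3)x^2 - (64/3)x - 64/9
image of x^5: (688/3)x^3 + (1184/9)x^2 + (704/9)x + 896/81
image of x^6: -(2552/3)x^4 - (6080/9)x^3 - (15680/27)x^2 - (14080/81)x - 6016/243
each image's coordinates form column j of the matrix


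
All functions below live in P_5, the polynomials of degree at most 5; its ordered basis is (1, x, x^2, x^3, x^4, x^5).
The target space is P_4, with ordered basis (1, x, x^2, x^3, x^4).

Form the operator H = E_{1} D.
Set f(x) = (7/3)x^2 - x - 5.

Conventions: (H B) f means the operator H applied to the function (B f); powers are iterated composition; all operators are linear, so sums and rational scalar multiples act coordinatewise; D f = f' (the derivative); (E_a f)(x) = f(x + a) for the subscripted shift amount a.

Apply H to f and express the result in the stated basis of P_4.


g(x) = (14/3)x + 11/3

D f = (14/3)x - 1
E_{1} D f = (14/3)x + 11/3


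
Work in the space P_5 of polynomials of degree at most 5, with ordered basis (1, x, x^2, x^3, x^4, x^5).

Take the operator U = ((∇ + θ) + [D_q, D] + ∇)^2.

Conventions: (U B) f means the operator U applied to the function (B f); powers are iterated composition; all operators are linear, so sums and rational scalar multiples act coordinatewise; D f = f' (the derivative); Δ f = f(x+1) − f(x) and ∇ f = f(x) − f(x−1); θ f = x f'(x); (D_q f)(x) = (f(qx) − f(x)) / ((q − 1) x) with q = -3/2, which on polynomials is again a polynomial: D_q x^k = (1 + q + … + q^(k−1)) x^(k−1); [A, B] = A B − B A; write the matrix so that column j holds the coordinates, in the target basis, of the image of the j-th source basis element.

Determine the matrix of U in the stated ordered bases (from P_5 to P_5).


the matrix is [[0, 2, 9, -13, 383/16, -415/4]; [0, 1, 12, -20, -97/2, 4485/8]; [0, 0, 4, 30, 189/4, -225/2]; [0, 0, 0, 9, 56, -255]; [0, 0, 0, 0, 16, 90]; [0, 0, 0, 0, 0, 25]] (rows listed top to bottom)

image of 1: 0
image of x: x + 2
image of x^2: 4x^2 + 12x + 9
image of x^3: 9x^3 + 30x^2 - 20x - 13
image of x^4: 16x^4 + 56x^3 + (189/4)x^2 - (97/2)x + 383/16
image of x^5: 25x^5 + 90x^4 - 255x^3 - (225/2)x^2 + (4485/8)x - 415/4
each image's coordinates form column j of the matrix


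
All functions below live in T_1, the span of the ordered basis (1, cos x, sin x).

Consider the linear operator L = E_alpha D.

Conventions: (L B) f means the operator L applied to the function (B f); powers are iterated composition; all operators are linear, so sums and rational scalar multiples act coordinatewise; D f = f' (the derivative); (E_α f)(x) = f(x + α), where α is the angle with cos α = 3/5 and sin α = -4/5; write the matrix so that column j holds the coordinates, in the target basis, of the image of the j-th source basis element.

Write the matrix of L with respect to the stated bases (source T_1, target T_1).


the matrix is [[0, 0, 0]; [0, 4/5, 3/5]; [0, -3/5, 4/5]] (rows listed top to bottom)

image of 1: 0
image of cos x: (4/5)cos x - (3/5)sin x
image of sin x: (3/5)cos x + (4/5)sin x
each image's coordinates form column j of the matrix


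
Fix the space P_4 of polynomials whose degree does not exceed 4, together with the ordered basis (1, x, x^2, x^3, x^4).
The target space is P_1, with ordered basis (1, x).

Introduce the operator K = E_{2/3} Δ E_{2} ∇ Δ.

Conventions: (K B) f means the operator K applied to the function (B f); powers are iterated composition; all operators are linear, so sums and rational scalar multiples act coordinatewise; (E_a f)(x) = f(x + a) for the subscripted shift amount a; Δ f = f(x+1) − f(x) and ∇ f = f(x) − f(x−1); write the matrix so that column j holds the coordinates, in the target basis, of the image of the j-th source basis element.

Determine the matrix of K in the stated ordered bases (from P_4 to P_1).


the matrix is [[0, 0, 0, 6, 76]; [0, 0, 0, 0, 24]] (rows listed top to bottom)

image of 1: 0
image of x: 0
image of x^2: 0
image of x^3: 6
image of x^4: 24x + 76
each image's coordinates form column j of the matrix


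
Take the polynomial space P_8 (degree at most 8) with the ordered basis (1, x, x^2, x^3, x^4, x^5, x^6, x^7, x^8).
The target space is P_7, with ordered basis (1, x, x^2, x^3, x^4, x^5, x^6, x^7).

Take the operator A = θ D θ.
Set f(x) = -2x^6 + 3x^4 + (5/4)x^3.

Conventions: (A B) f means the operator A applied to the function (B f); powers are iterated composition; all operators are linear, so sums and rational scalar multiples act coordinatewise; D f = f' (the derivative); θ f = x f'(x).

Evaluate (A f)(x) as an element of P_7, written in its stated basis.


g(x) = -360x^5 + 144x^3 + (45/2)x^2

θ f = -12x^6 + 12x^4 + (15/4)x^3
D θ f = -72x^5 + 48x^3 + (45/4)x^2
θ D θ f = -360x^5 + 144x^3 + (45/2)x^2


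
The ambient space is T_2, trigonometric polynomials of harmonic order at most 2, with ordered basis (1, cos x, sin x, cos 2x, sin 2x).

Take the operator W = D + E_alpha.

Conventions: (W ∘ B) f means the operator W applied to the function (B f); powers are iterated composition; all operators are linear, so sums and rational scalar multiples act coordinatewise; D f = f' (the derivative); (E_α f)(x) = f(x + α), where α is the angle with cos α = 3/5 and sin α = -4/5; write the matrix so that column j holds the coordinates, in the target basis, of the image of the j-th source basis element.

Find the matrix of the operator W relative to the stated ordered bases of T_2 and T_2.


the matrix is [[1, 0, 0, 0, 0]; [0, 3/5, 1/5, 0, 0]; [0, -1/5, 3/5, 0, 0]; [0, 0, 0, -7/25, 26/25]; [0, 0, 0, -26/25, -7/25]] (rows listed top to bottom)

image of 1: 1
image of cos x: (3/5)cos x - (1/5)sin x
image of sin x: (1/5)cos x + (3/5)sin x
image of cos 2x: -(7/25)cos 2x - (26/25)sin 2x
image of sin 2x: (26/25)cos 2x - (7/25)sin 2x
each image's coordinates form column j of the matrix


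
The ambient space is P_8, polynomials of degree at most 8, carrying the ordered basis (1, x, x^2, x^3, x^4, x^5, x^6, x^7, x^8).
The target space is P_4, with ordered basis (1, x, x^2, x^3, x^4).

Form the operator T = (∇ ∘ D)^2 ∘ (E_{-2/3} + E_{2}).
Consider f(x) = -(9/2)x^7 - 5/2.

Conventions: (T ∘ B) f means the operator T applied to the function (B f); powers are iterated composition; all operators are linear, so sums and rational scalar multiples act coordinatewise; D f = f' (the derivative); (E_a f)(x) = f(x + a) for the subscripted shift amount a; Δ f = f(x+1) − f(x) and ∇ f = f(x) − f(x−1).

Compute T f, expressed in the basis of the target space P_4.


the image equals g(x) = -7560x^3 + 7560x^2 - 46620x + 14980

E_{-2/3} f = -(9/2)x^7 + 21x^6 - 42x^5 + (140/3)x^4 - (280/9)x^3 + (112/9)x^2 - (224/81)x - 1087/486
E_{2} f = -(9/2)x^7 - 63x^6 - 378x^5 - 1260x^4 - 2520x^3 - 3024x^2 - 2016x - 1157/2
(E_{-2/3} + E_{2}) f = -9x^7 - 42x^6 - 420x^5 - (3640/3)x^4 - (22960/9)x^3 - (27104/9)x^2 - (163520/81)x - 141119/243
D (E_{-2/3} + E_{2}) f = -63x^6 - 252x^5 - 2100x^4 - (14560/3)x^3 - (22960/3)x^2 - (54208/9)x - 163520/81
∇ D (E_{-2/3} + E_{2}) f = -378x^5 - 315x^4 - 7140x^3 - 3535x^2 - (24794/3)x - 11809/9
D (∇ ∘ D) (E_{-2/3} + E_{2}) f = -1890x^4 - 1260x^3 - 21420x^2 - 7070x - 24794/3
∇ D (∇ ∘ D) (E_{-2/3} + E_{2}) f = -7560x^3 + 7560x^2 - 46620x + 14980


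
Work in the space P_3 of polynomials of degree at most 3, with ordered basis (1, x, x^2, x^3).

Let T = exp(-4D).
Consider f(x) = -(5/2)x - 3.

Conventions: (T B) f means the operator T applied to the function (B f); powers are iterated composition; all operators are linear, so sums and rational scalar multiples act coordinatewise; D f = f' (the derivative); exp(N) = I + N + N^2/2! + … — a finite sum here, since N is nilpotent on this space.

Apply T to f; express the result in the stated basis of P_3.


order-1 term: 10
the series for exp(-4D) f terminates at order 1
exp(-4D) f = -(5/2)x + 7

g(x) = -(5/2)x + 7


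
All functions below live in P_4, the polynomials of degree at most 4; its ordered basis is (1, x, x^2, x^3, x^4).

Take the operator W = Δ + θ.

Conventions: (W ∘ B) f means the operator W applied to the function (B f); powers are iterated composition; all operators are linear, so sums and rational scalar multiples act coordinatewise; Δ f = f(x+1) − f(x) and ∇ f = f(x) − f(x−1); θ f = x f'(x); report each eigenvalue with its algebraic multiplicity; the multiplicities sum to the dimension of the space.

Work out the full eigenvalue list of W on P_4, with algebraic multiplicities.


λ = 0 (multiplicity 1), λ = 1 (multiplicity 1), λ = 2 (multiplicity 1), λ = 3 (multiplicity 1), λ = 4 (multiplicity 1)

image of 1: 0
image of x: x + 1
image of x^2: 2x^2 + 2x + 1
image of x^3: 3x^3 + 3x^2 + 3x + 1
image of x^4: 4x^4 + 4x^3 + 6x^2 + 4x + 1
the matrix is upper triangular; its diagonal is (0, 1, 2, 3, 4)
for a triangular matrix the eigenvalues are the diagonal entries, with algebraic multiplicity their repetition count


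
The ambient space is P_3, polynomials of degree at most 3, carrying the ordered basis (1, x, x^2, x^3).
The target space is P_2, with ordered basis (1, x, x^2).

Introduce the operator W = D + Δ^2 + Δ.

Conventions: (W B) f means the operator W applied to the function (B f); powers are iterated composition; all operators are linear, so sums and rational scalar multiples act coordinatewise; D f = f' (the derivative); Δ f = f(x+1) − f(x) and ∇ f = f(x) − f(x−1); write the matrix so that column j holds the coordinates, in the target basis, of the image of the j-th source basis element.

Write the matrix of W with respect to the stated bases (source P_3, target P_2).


the matrix is [[0, 2, 3, 7]; [0, 0, 4, 9]; [0, 0, 0, 6]] (rows listed top to bottom)

image of 1: 0
image of x: 2
image of x^2: 4x + 3
image of x^3: 6x^2 + 9x + 7
each image's coordinates form column j of the matrix


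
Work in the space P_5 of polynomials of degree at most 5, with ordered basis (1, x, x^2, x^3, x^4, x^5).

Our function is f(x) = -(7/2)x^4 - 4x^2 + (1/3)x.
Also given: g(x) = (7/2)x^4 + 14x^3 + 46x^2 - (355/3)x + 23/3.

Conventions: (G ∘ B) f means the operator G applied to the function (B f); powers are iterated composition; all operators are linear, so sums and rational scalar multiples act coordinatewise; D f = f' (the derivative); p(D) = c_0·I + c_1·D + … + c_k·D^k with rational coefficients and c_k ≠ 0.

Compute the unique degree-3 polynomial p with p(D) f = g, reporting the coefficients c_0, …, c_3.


D^0 f = -(7/2)x^4 - 4x^2 + (1/3)x
D^1 f = -14x^3 - 8x + 1/3
D^2 f = -42x^2 - 8
D^3 f = -84x
matching coefficients of g against c_0 f + c_1 Df + … from the top degree down determines the c_i
solution: c_0 = -1, c_1 = -1, c_2 = -1, c_3 = 3/2

c_0 = -1, c_1 = -1, c_2 = -1, c_3 = 3/2


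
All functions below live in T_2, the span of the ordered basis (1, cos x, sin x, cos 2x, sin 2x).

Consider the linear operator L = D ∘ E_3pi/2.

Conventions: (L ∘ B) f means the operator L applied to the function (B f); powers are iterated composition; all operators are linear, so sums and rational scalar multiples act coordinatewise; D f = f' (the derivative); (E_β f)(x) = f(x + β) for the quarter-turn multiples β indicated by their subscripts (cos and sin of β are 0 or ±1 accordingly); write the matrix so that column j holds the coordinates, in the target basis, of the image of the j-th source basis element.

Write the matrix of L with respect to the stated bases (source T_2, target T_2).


the matrix is [[0, 0, 0, 0, 0]; [0, 1, 0, 0, 0]; [0, 0, 1, 0, 0]; [0, 0, 0, 0, -2]; [0, 0, 0, 2, 0]] (rows listed top to bottom)

image of 1: 0
image of cos x: cos x
image of sin x: sin x
image of cos 2x: 2sin 2x
image of sin 2x: -2cos 2x
each image's coordinates form column j of the matrix


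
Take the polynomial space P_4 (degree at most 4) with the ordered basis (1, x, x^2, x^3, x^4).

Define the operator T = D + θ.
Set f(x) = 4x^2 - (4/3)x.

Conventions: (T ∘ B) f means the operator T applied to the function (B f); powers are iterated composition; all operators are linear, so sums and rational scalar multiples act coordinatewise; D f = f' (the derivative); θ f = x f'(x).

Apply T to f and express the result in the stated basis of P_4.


D f = 8x - 4/3
θ f = 8x^2 - (4/3)x
(D + θ) f = 8x^2 + (20/3)x - 4/3

g(x) = 8x^2 + (20/3)x - 4/3


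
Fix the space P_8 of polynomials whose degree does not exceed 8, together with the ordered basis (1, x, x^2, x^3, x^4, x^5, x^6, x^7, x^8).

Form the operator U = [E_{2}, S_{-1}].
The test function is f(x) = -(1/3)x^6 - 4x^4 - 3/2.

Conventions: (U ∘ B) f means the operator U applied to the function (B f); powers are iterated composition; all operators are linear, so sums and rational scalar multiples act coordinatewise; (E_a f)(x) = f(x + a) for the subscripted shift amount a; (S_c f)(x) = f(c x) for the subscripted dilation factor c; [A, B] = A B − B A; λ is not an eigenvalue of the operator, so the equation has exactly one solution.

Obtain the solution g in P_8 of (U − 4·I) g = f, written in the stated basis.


write g with unknown coordinates in the stated basis and equate coefficients in (U − 4·I) g = f
solving from the highest basis element down gives g = (1/12)x^6 + (1/2)x^5 - (3/2)x^4 + (2/3)x^3 - 22x^2 - 60x + 1193/24
check: U g = 2x^5 - 10x^4 + (8/3)x^3 - 88x^2 - 240x + 592/3
so U g − 4·g = -(1/3)x^6 - 4x^4 - 3/2 = f ✓

the image equals g(x) = (1/12)x^6 + (1/2)x^5 - (3/2)x^4 + (2/3)x^3 - 22x^2 - 60x + 1193/24


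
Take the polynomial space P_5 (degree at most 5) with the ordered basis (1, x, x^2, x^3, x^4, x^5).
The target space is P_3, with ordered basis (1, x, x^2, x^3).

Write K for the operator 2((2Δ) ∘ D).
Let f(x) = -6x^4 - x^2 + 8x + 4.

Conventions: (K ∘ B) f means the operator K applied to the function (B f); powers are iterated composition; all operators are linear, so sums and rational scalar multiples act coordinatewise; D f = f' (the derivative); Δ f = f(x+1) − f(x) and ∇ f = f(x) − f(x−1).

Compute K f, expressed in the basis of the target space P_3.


the result is g(x) = -288x^2 - 288x - 104

D f = -24x^3 - 2x + 8
Δ D f = -72x^2 - 72x - 26
(2Δ) D f = -144x^2 - 144x - 52
(2((2Δ) ∘ D)) f = -288x^2 - 288x - 104


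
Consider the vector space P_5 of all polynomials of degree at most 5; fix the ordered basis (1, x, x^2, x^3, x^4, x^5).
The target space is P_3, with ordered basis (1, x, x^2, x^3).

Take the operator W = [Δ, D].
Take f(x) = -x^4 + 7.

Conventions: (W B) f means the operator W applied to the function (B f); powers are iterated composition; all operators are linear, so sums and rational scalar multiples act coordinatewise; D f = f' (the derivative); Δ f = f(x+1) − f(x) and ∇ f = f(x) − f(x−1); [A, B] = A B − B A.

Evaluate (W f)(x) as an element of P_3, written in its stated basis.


D f = -4x^3
Δ D f = -12x^2 - 12x - 4
Δ f = -4x^3 - 6x^2 - 4x - 1
D Δ f = -12x^2 - 12x - 4
[Δ, D] f = 0

g(x) = 0


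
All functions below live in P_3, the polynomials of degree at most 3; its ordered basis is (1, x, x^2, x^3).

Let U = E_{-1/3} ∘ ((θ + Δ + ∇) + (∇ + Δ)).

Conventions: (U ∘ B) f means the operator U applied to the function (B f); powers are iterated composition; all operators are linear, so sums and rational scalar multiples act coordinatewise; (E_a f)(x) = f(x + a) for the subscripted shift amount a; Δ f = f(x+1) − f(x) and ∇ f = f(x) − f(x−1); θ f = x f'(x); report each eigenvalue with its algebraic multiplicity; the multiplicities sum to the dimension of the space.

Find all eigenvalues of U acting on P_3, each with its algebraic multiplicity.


λ = 0 (multiplicity 1), λ = 1 (multiplicity 1), λ = 2 (multiplicity 1), λ = 3 (multiplicity 1)

image of 1: 0
image of x: x + 11/3
image of x^2: 2x^2 + (20/3)x - 22/9
image of x^3: 3x^3 + 9x^2 - 7x + 47/9
the matrix is upper triangular; its diagonal is (0, 1, 2, 3)
for a triangular matrix the eigenvalues are the diagonal entries, with algebraic multiplicity their repetition count


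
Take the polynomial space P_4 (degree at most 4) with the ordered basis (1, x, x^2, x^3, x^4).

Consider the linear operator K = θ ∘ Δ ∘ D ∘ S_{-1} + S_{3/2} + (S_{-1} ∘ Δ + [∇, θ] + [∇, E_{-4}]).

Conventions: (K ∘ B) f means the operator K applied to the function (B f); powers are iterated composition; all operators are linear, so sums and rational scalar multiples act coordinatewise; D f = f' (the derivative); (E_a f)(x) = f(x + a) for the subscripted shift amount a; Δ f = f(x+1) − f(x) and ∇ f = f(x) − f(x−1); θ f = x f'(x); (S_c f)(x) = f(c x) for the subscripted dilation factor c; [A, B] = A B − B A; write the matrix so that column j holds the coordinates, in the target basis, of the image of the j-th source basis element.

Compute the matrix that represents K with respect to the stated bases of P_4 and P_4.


image of 1: 1
image of x: (3/2)x + 2
image of x^2: (9/4)x^2 - 1
image of x^3: (27/8)x^3 + 6x^2 - 15x + 4
image of x^4: (81/16)x^4 + 18x^2 + 20x - 3
each image's coordinates form column j of the matrix

the matrix is [[1, 2, -1, 4, -3]; [0, 3/2, 0, -15, 20]; [0, 0, 9/4, 6, 18]; [0, 0, 0, 27/8, 0]; [0, 0, 0, 0, 81/16]] (rows listed top to bottom)


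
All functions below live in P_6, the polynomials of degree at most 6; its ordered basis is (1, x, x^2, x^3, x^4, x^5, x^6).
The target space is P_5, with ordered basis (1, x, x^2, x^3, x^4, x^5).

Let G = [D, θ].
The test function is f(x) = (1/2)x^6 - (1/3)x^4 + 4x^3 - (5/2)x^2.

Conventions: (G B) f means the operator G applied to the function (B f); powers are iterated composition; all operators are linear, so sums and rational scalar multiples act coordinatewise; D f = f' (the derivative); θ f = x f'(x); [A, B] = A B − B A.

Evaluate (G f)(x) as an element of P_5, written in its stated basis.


θ f = 3x^6 - (4/3)x^4 + 12x^3 - 5x^2
D θ f = 18x^5 - (16/3)x^3 + 36x^2 - 10x
D f = 3x^5 - (4/3)x^3 + 12x^2 - 5x
θ D f = 15x^5 - 4x^3 + 24x^2 - 5x
[D, θ] f = 3x^5 - (4/3)x^3 + 12x^2 - 5x

g(x) = 3x^5 - (4/3)x^3 + 12x^2 - 5x


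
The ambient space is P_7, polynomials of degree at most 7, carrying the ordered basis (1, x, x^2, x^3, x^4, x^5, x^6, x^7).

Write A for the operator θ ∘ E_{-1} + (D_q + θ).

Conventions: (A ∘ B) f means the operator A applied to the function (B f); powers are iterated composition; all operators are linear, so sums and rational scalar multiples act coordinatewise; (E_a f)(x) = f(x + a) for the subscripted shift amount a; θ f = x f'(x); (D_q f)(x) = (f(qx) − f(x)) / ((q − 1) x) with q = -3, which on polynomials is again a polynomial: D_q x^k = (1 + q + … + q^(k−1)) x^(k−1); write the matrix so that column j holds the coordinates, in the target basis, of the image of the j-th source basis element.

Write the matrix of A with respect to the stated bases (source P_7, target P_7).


image of 1: 0
image of x: 2x + 1
image of x^2: 4x^2 - 4x
image of x^3: 6x^3 + x^2 + 3x
image of x^4: 8x^4 - 32x^3 + 12x^2 - 4x
image of x^5: 10x^5 + 41x^4 + 30x^3 - 20x^2 + 5x
image of x^6: 12x^6 - 212x^5 + 60x^4 - 60x^3 + 30x^2 - 6x
image of x^7: 14x^7 + 505x^6 + 105x^5 - 140x^4 + 105x^3 - 42x^2 + 7x
each image's coordinates form column j of the matrix

the matrix is [[0, 1, 0, 0, 0, 0, 0, 0]; [0, 2, -4, 3, -4, 5, -6, 7]; [0, 0, 4, 1, 12, -20, 30, -42]; [0, 0, 0, 6, -32, 30, -60, 105]; [0, 0, 0, 0, 8, 41, 60, -140]; [0, 0, 0, 0, 0, 10, -212, 105]; [0, 0, 0, 0, 0, 0, 12, 505]; [0, 0, 0, 0, 0, 0, 0, 14]] (rows listed top to bottom)
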